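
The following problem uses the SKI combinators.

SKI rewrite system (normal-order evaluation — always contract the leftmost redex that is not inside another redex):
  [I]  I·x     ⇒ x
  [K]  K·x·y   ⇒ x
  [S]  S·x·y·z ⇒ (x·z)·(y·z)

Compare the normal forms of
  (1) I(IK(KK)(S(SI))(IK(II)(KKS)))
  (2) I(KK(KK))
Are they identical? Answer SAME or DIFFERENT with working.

Term A:
  start: I(IK(KK)(S(SI))(IK(II)(KKS)))
  →1  IK(KK)(S(SI))(IK(II)(KKS))
  →2  K(KK)(S(SI))(IK(II)(KKS))
  →3  KK(IK(II)(KKS))
  →4  K

Term B:
  start: I(KK(KK))
  →1  KK(KK)
  →2  K

Answer: SAME — A ⇓ K, B ⇓ K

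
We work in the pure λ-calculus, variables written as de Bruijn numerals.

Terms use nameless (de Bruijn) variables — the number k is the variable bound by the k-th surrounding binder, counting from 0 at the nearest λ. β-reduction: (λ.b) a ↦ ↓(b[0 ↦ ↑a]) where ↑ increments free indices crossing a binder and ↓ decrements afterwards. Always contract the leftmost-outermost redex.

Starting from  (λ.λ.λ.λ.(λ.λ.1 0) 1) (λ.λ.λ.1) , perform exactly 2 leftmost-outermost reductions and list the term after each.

  start: (λ.λ.λ.λ.(λ.λ.1 0) 1) (λ.λ.λ.1)
  [1] λ.λ.λ.(λ.λ.1 0) 1
  [2] λ.λ.λ.λ.2 0

Answer: after 2 steps: λ.λ.λ.λ.2 0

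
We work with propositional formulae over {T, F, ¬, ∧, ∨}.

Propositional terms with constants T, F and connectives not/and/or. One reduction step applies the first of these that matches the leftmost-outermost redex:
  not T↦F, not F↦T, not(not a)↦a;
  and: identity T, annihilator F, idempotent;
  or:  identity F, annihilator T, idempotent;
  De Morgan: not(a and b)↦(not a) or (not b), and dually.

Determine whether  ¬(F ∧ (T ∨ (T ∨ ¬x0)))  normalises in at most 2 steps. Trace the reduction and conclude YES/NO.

  start: ¬(F ∧ (T ∨ (T ∨ ¬x0)))
  [1] ¬F ∨ ¬(T ∨ (T ∨ ¬x0))
  [2] T ∨ ¬(T ∨ (T ∨ ¬x0))

Answer: NO — after 2 steps the term is T ∨ ¬(T ∨ (T ∨ ¬x0)), not yet normal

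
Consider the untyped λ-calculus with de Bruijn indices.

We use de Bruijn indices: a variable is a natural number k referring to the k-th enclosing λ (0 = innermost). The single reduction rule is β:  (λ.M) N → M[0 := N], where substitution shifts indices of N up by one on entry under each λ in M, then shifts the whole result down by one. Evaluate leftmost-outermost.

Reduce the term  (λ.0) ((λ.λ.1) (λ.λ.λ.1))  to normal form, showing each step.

Answer: normal form = λ.λ.λ.λ.1  (in 2 steps)

Derivation:
  start: (λ.0) ((λ.λ.1) (λ.λ.λ.1))
  →1  (λ.λ.1) (λ.λ.λ.1)
  →2  λ.λ.λ.λ.1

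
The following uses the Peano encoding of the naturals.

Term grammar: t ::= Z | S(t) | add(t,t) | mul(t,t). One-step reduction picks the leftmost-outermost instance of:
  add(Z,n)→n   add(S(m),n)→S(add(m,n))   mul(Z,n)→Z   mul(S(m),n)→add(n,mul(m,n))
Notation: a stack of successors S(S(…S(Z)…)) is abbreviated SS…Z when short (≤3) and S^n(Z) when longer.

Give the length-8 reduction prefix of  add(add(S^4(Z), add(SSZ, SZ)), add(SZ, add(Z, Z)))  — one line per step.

Answer: after 8 steps: S(S(S(S(add(add(Z, add(SSZ, SZ)), add(SZ, add(Z, Z)))))))

Reduction:
  start: add(add(S^4(Z), add(SSZ, SZ)), add(SZ, add(Z, Z)))
  [1] add(S(add(SSSZ, add(SSZ, SZ))), add(SZ, add(Z, Z)))
  [2] S(add(add(SSSZ, add(SSZ, SZ)), add(SZ, add(Z, Z))))
  [3] S(add(S(add(SSZ, add(SSZ, SZ))), add(SZ, add(Z, Z))))
  [4] S(S(add(add(SSZ, add(SSZ, SZ)), add(SZ, add(Z, Z)))))
  [5] S(S(add(S(add(SZ, add(SSZ, SZ))), add(SZ, add(Z, Z)))))
  [6] S(S(S(add(add(SZ, add(SSZ, SZ)), add(SZ, add(Z, Z))))))
  [7] S(S(S(add(S(add(Z, add(SSZ, SZ))), add(SZ, add(Z, Z))))))
  [8] S(S(S(S(add(add(Z, add(SSZ, SZ)), add(SZ, add(Z, Z)))))))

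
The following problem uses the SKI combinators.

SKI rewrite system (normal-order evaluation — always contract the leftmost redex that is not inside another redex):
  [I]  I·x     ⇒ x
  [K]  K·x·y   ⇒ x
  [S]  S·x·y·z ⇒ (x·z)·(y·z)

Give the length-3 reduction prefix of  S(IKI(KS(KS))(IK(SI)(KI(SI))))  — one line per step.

  start: S(IKI(KS(KS))(IK(SI)(KI(SI))))
  step 1: S(KI(KS(KS))(IK(SI)(KI(SI))))
  step 2: S(I(IK(SI)(KI(SI))))
  step 3: S(IK(SI)(KI(SI)))

Answer: after 3 steps: S(IK(SI)(KI(SI)))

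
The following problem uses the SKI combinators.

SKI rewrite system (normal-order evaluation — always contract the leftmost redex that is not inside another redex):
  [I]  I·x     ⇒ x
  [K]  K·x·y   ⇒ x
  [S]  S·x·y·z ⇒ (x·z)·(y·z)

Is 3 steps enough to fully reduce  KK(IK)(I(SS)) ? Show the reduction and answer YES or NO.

Answer: YES — reaches normal form K(SS) in 2 ≤ 3 steps

Derivation:
  start: KK(IK)(I(SS))
  [1] K(I(SS))
  [2] K(SS)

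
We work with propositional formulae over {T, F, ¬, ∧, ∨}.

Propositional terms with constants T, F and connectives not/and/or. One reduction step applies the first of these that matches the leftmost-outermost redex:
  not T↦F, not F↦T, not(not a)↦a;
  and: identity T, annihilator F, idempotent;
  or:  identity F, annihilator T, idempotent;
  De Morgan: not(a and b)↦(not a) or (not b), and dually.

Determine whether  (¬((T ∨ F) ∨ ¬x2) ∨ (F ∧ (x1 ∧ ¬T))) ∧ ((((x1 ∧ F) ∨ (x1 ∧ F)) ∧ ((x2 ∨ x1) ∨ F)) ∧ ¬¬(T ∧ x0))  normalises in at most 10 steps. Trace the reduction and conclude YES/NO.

  start: (¬((T ∨ F) ∨ ¬x2) ∨ (F ∧ (x1 ∧ ¬T))) ∧ ((((x1 ∧ F) ∨ (x1 ∧ F)) ∧ ((x2 ∨ x1) ∨ F)) ∧ ¬¬(T ∧ x0))
  [1] ((¬(T ∨ F) ∧ ¬¬x2) ∨ (F ∧ (x1 ∧ ¬T))) ∧ ((((x1 ∧ F) ∨ (x1 ∧ F)) ∧ ((x2 ∨ x1) ∨ F)) ∧ ¬¬(T ∧ x0))
  [2] (((¬T ∧ ¬F) ∧ ¬¬x2) ∨ (F ∧ (x1 ∧ ¬T))) ∧ ((((x1 ∧ F) ∨ (x1 ∧ F)) ∧ ((x2 ∨ x1) ∨ F)) ∧ ¬¬(T ∧ x0))
  [3] (((F ∧ ¬F) ∧ ¬¬x2) ∨ (F ∧ (x1 ∧ ¬T))) ∧ ((((x1 ∧ F) ∨ (x1 ∧ F)) ∧ ((x2 ∨ x1) ∨ F)) ∧ ¬¬(T ∧ x0))
  [4] ((F ∧ ¬¬x2) ∨ (F ∧ (x1 ∧ ¬T))) ∧ ((((x1 ∧ F) ∨ (x1 ∧ F)) ∧ ((x2 ∨ x1) ∨ F)) ∧ ¬¬(T ∧ x0))
  [5] (F ∨ (F ∧ (x1 ∧ ¬T))) ∧ ((((x1 ∧ F) ∨ (x1 ∧ F)) ∧ ((x2 ∨ x1) ∨ F)) ∧ ¬¬(T ∧ x0))
  [6] (F ∧ (x1 ∧ ¬T)) ∧ ((((x1 ∧ F) ∨ (x1 ∧ F)) ∧ ((x2 ∨ x1) ∨ F)) ∧ ¬¬(T ∧ x0))
  [7] F ∧ ((((x1 ∧ F) ∨ (x1 ∧ F)) ∧ ((x2 ∨ x1) ∨ F)) ∧ ¬¬(T ∧ x0))
  [8] F

Answer: YES — reaches normal form F in 8 ≤ 10 steps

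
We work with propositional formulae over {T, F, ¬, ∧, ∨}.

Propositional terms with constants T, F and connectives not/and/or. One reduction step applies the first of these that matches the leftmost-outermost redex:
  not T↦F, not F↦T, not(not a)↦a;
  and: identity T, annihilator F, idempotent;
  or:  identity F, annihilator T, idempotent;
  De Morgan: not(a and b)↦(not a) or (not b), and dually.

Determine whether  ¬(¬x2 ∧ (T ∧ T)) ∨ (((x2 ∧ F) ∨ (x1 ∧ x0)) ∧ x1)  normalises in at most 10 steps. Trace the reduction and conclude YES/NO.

Answer: YES — reaches normal form x2 ∨ ((x1 ∧ x0) ∧ x1) in 8 ≤ 10 steps

Reduction:
  start: ¬(¬x2 ∧ (T ∧ T)) ∨ (((x2 ∧ F) ∨ (x1 ∧ x0)) ∧ x1)
  [1] (¬¬x2 ∨ ¬(T ∧ T)) ∨ (((x2 ∧ F) ∨ (x1 ∧ x0)) ∧ x1)
  [2] (x2 ∨ ¬(T ∧ T)) ∨ (((x2 ∧ F) ∨ (x1 ∧ x0)) ∧ x1)
  [3] (x2 ∨ (¬T ∨ ¬T)) ∨ (((x2 ∧ F) ∨ (x1 ∧ x0)) ∧ x1)
  [4] (x2 ∨ ¬T) ∨ (((x2 ∧ F) ∨ (x1 ∧ x0)) ∧ x1)
  [5] (x2 ∨ F) ∨ (((x2 ∧ F) ∨ (x1 ∧ x0)) ∧ x1)
  [6] x2 ∨ (((x2 ∧ F) ∨ (x1 ∧ x0)) ∧ x1)
  [7] x2 ∨ ((F ∨ (x1 ∧ x0)) ∧ x1)
  [8] x2 ∨ ((x1 ∧ x0) ∧ x1)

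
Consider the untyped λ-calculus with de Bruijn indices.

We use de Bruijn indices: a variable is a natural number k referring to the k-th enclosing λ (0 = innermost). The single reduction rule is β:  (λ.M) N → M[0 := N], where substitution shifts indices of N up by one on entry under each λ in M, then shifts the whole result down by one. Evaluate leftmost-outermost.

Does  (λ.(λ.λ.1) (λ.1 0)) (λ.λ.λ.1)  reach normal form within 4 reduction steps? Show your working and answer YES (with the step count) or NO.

  start: (λ.(λ.λ.1) (λ.1 0)) (λ.λ.λ.1)
  →1  (λ.λ.1) (λ.(λ.λ.λ.1) 0)
  →2  λ.λ.(λ.λ.λ.1) 0
  →3  λ.λ.λ.λ.1

Answer: YES — reaches normal form λ.λ.λ.λ.1 in 3 ≤ 4 steps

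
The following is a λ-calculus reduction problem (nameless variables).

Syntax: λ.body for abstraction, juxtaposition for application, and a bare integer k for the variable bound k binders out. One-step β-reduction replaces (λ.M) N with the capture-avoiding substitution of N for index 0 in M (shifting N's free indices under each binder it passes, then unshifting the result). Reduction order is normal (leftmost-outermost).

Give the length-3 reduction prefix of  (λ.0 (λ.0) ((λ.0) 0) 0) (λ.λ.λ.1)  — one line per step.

Answer: after 3 steps: (λ.(λ.0) (λ.λ.λ.1)) (λ.λ.λ.1)

Derivation:
  start: (λ.0 (λ.0) ((λ.0) 0) 0) (λ.λ.λ.1)
  step 1: (λ.λ.λ.1) (λ.0) ((λ.0) (λ.λ.λ.1)) (λ.λ.λ.1)
  step 2: (λ.λ.1) ((λ.0) (λ.λ.λ.1)) (λ.λ.λ.1)
  step 3: (λ.(λ.0) (λ.λ.λ.1)) (λ.λ.λ.1)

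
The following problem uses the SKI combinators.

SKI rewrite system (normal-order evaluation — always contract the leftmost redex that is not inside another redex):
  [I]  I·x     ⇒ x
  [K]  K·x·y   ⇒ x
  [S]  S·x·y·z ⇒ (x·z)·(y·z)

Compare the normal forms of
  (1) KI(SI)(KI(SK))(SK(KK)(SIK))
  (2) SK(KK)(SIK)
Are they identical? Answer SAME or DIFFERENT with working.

Answer: SAME — A ⇓ SIK, B ⇓ SIK

Reduction:
Term A:
  start: KI(SI)(KI(SK))(SK(KK)(SIK))
  step 1: I(KI(SK))(SK(KK)(SIK))
  step 2: KI(SK)(SK(KK)(SIK))
  step 3: I(SK(KK)(SIK))
  step 4: SK(KK)(SIK)
  step 5: K(SIK)(KK(SIK))
  step 6: SIK

Term B:
  start: SK(KK)(SIK)
  step 1: K(SIK)(KK(SIK))
  step 2: SIK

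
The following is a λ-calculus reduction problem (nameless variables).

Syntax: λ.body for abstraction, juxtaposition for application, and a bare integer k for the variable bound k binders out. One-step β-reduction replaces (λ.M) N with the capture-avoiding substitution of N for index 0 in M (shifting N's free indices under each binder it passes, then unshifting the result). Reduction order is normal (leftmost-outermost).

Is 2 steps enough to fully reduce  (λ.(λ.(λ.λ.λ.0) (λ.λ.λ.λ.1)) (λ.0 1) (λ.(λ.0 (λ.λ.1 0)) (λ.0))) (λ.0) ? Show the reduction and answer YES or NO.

Answer: NO — after 2 steps the term is (λ.λ.λ.0) (λ.λ.λ.λ.1) (λ.(λ.0 (λ.λ.1 0)) (λ.0)), not yet normal

Reduction:
  start: (λ.(λ.(λ.λ.λ.0) (λ.λ.λ.λ.1)) (λ.0 1) (λ.(λ.0 (λ.λ.1 0)) (λ.0))) (λ.0)
  [1] (λ.(λ.λ.λ.0) (λ.λ.λ.λ.1)) (λ.0 (λ.0)) (λ.(λ.0 (λ.λ.1 0)) (λ.0))
  [2] (λ.λ.λ.0) (λ.λ.λ.λ.1) (λ.(λ.0 (λ.λ.1 0)) (λ.0))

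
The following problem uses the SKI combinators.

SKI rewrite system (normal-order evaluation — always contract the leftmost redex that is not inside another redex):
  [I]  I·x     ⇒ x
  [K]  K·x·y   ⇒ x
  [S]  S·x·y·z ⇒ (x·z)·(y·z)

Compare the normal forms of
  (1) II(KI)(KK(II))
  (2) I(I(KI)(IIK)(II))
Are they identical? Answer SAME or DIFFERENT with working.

Term A:
  start: II(KI)(KK(II))
  →1  I(KI)(KK(II))
  →2  KI(KK(II))
  →3  I

Term B:
  start: I(I(KI)(IIK)(II))
  →1  I(KI)(IIK)(II)
  →2  KI(IIK)(II)
  →3  I(II)
  →4  II
  →5  I

Answer: SAME — A ⇓ I, B ⇓ I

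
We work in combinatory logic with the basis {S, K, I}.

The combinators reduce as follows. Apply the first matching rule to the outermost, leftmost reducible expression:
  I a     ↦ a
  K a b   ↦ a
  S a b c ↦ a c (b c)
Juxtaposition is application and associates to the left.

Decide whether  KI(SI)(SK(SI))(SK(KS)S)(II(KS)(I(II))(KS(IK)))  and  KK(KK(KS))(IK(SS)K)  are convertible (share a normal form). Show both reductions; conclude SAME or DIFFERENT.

Term A:
  start: KI(SI)(SK(SI))(SK(KS)S)(II(KS)(I(II))(KS(IK)))
  step 1: I(SK(SI))(SK(KS)S)(II(KS)(I(II))(KS(IK)))
  step 2: SK(SI)(SK(KS)S)(II(KS)(I(II))(KS(IK)))
  step 3: K(SK(KS)S)(SI(SK(KS)S))(II(KS)(I(II))(KS(IK)))
  step 4: SK(KS)S(II(KS)(I(II))(KS(IK)))
  step 5: KS(KSS)(II(KS)(I(II))(KS(IK)))
  step 6: S(II(KS)(I(II))(KS(IK)))
  step 7: S(I(KS)(I(II))(KS(IK)))
  step 8: S(KS(I(II))(KS(IK)))
  step 9: S(S(KS(IK)))
  step 10: S(SS)

Term B:
  start: KK(KK(KS))(IK(SS)K)
  step 1: K(IK(SS)K)
  step 2: K(K(SS)K)
  step 3: K(SS)

Answer: DIFFERENT — A ⇓ S(SS), B ⇓ K(SS)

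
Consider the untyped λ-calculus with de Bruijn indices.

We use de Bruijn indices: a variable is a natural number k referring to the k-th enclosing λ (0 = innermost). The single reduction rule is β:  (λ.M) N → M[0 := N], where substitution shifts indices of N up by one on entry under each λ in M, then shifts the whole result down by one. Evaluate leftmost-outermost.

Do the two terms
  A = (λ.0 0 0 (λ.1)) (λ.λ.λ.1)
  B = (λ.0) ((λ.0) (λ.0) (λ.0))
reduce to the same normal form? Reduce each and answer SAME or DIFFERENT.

Term A:
  start: (λ.0 0 0 (λ.1)) (λ.λ.λ.1)
  step 1: (λ.λ.λ.1) (λ.λ.λ.1) (λ.λ.λ.1) (λ.λ.λ.λ.1)
  step 2: (λ.λ.1) (λ.λ.λ.1) (λ.λ.λ.λ.1)
  step 3: (λ.λ.λ.λ.1) (λ.λ.λ.λ.1)
  step 4: λ.λ.λ.1

Term B:
  start: (λ.0) ((λ.0) (λ.0) (λ.0))
  step 1: (λ.0) (λ.0) (λ.0)
  step 2: (λ.0) (λ.0)
  step 3: λ.0

Answer: DIFFERENT — A ⇓ λ.λ.λ.1, B ⇓ λ.0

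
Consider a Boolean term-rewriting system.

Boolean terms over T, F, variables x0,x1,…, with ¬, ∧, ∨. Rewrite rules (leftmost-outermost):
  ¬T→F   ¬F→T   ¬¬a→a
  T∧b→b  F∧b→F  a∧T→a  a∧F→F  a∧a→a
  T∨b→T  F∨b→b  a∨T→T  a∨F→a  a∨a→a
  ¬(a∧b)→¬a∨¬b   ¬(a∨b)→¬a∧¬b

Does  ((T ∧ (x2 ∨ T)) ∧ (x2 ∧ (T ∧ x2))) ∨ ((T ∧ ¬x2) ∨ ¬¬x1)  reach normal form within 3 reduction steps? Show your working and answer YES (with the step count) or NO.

Answer: NO — after 3 steps the term is (x2 ∧ (T ∧ x2)) ∨ ((T ∧ ¬x2) ∨ ¬¬x1), not yet normal

Working:
  start: ((T ∧ (x2 ∨ T)) ∧ (x2 ∧ (T ∧ x2))) ∨ ((T ∧ ¬x2) ∨ ¬¬x1)
  →1  ((x2 ∨ T) ∧ (x2 ∧ (T ∧ x2))) ∨ ((T ∧ ¬x2) ∨ ¬¬x1)
  →2  (T ∧ (x2 ∧ (T ∧ x2))) ∨ ((T ∧ ¬x2) ∨ ¬¬x1)
  →3  (x2 ∧ (T ∧ x2)) ∨ ((T ∧ ¬x2) ∨ ¬¬x1)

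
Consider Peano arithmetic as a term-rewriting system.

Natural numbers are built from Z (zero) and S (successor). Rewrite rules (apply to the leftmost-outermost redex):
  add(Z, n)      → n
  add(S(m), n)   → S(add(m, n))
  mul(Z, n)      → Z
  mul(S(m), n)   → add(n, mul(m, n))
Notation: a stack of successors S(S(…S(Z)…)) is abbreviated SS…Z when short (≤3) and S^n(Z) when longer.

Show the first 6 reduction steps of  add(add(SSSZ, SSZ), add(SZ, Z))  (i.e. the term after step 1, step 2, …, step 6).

  start: add(add(SSSZ, SSZ), add(SZ, Z))
  →1  add(S(add(SSZ, SSZ)), add(SZ, Z))
  →2  S(add(add(SSZ, SSZ), add(SZ, Z)))
  →3  S(add(S(add(SZ, SSZ)), add(SZ, Z)))
  →4  S(S(add(add(SZ, SSZ), add(SZ, Z))))
  →5  S(S(add(S(add(Z, SSZ)), add(SZ, Z))))
  →6  S(S(S(add(add(Z, SSZ), add(SZ, Z)))))

Answer: after 6 steps: S(S(S(add(add(Z, SSZ), add(SZ, Z)))))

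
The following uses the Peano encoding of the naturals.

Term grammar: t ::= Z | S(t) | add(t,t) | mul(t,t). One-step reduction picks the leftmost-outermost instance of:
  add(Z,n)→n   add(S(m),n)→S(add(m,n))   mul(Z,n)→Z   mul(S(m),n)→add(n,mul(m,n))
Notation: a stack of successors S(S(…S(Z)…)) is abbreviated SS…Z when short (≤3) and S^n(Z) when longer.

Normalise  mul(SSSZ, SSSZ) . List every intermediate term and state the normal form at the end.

  start: mul(SSSZ, SSSZ)
  →1  add(SSSZ, mul(SSZ, SSSZ))
  →2  S(add(SSZ, mul(SSZ, SSSZ)))
  →3  S(S(add(SZ, mul(SSZ, SSSZ))))
  →4  S(S(S(add(Z, mul(SSZ, SSSZ)))))
  →5  S(S(S(mul(SSZ, SSSZ))))
  →6  S(S(S(add(SSSZ, mul(SZ, SSSZ)))))
  →7  S(S(S(S(add(SSZ, mul(SZ, SSSZ))))))
  →8  S(S(S(S(S(add(SZ, mul(SZ, SSSZ)))))))
  →9  S(S(S(S(S(S(add(Z, mul(SZ, SSSZ))))))))
  →10  S(S(S(S(S(S(mul(SZ, SSSZ)))))))
  →11  S(S(S(S(S(S(add(SSSZ, mul(Z, SSSZ))))))))
  →12  S(S(S(S(S(S(S(add(SSZ, mul(Z, SSSZ)))))))))
  →13  S(S(S(S(S(S(S(S(add(SZ, mul(Z, SSSZ))))))))))
  →14  S(S(S(S(S(S(S(S(S(add(Z, mul(Z, SSSZ)))))))))))
  →15  S(S(S(S(S(S(S(S(S(mul(Z, SSSZ))))))))))
  →16  S^9(Z)

Answer: normal form = S^9(Z)  (in 16 steps)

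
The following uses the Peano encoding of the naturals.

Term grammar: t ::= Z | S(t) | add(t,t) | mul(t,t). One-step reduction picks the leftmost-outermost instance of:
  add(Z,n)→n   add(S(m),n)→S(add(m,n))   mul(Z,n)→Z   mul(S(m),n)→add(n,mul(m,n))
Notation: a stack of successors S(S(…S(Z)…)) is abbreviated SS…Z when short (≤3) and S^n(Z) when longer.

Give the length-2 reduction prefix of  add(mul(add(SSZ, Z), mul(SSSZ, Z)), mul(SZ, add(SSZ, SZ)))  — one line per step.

Answer: after 2 steps: add(add(mul(SSSZ, Z), mul(add(SZ, Z), mul(SSSZ, Z))), mul(SZ, add(SSZ, SZ)))

Derivation:
  start: add(mul(add(SSZ, Z), mul(SSSZ, Z)), mul(SZ, add(SSZ, SZ)))
  →1  add(mul(S(add(SZ, Z)), mul(SSSZ, Z)), mul(SZ, add(SSZ, SZ)))
  →2  add(add(mul(SSSZ, Z), mul(add(SZ, Z), mul(SSSZ, Z))), mul(SZ, add(SSZ, SZ)))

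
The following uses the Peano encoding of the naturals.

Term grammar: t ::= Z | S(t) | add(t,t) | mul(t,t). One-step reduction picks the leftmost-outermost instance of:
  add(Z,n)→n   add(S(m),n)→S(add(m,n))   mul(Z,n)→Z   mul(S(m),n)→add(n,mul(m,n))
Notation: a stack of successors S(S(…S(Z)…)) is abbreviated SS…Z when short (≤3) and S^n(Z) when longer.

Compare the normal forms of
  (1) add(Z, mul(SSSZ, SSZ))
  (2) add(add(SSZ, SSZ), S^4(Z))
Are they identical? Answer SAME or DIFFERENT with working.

Term A:
  start: add(Z, mul(SSSZ, SSZ))
  [1] mul(SSSZ, SSZ)
  [2] add(SSZ, mul(SSZ, SSZ))
  [3] S(add(SZ, mul(SSZ, SSZ)))
  [4] S(S(add(Z, mul(SSZ, SSZ))))
  [5] S(S(mul(SSZ, SSZ)))
  [6] S(S(add(SSZ, mul(SZ, SSZ))))
  [7] S(S(S(add(SZ, mul(SZ, SSZ)))))
  [8] S(S(S(S(add(Z, mul(SZ, SSZ))))))
  [9] S(S(S(S(mul(SZ, SSZ)))))
  [10] S(S(S(S(add(SSZ, mul(Z, SSZ))))))
  [11] S(S(S(S(S(add(SZ, mul(Z, SSZ)))))))
  [12] S(S(S(S(S(S(add(Z, mul(Z, SSZ))))))))
  [13] S(S(S(S(S(S(mul(Z, SSZ)))))))
  [14] S^6(Z)

Term B:
  start: add(add(SSZ, SSZ), S^4(Z))
  [1] add(S(add(SZ, SSZ)), S^4(Z))
  [2] S(add(add(SZ, SSZ), S^4(Z)))
  [3] S(add(S(add(Z, SSZ)), S^4(Z)))
  [4] S(S(add(add(Z, SSZ), S^4(Z))))
  [5] S(S(add(SSZ, S^4(Z))))
  [6] S(S(S(add(SZ, S^4(Z)))))
  [7] S(S(S(S(add(Z, S^4(Z))))))
  [8] S^8(Z)

Answer: DIFFERENT — A ⇓ S^6(Z), B ⇓ S^8(Z)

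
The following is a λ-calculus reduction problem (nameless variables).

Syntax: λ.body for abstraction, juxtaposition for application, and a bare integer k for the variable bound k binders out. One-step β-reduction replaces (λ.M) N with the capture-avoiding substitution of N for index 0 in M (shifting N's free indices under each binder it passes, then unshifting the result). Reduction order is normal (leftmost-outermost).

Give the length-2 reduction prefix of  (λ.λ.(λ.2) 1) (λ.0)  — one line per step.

Answer: after 2 steps: λ.λ.0

Derivation:
  start: (λ.λ.(λ.2) 1) (λ.0)
  →1  λ.(λ.λ.0) (λ.0)
  →2  λ.λ.0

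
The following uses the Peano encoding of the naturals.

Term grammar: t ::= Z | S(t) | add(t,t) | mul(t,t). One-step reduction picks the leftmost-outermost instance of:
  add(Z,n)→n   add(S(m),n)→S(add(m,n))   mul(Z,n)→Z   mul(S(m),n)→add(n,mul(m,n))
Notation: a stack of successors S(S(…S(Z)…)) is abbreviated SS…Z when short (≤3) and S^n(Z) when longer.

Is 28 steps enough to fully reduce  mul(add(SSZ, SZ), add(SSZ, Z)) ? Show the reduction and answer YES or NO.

  start: mul(add(SSZ, SZ), add(SSZ, Z))
  [1] mul(S(add(SZ, SZ)), add(SSZ, Z))
  [2] add(add(SSZ, Z), mul(add(SZ, SZ), add(SSZ, Z)))
  [3] add(S(add(SZ, Z)), mul(add(SZ, SZ), add(SSZ, Z)))
  [4] S(add(add(SZ, Z), mul(add(SZ, SZ), add(SSZ, Z))))
  [5] S(add(S(add(Z, Z)), mul(add(SZ, SZ), add(SSZ, Z))))
  [6] S(S(add(add(Z, Z), mul(add(SZ, SZ), add(SSZ, Z)))))
  [7] S(S(add(Z, mul(add(SZ, SZ), add(SSZ, Z)))))
  [8] S(S(mul(add(SZ, SZ), add(SSZ, Z))))
  [9] S(S(mul(S(add(Z, SZ)), add(SSZ, Z))))
  [10] S(S(add(add(SSZ, Z), mul(add(Z, SZ), add(SSZ, Z)))))
  [11] S(S(add(S(add(SZ, Z)), mul(add(Z, SZ), add(SSZ, Z)))))
  [12] S(S(S(add(add(SZ, Z), mul(add(Z, SZ), add(SSZ, Z))))))
  [13] S(S(S(add(S(add(Z, Z)), mul(add(Z, SZ), add(SSZ, Z))))))
  [14] S(S(S(S(add(add(Z, Z), mul(add(Z, SZ), add(SSZ, Z)))))))
  [15] S(S(S(S(add(Z, mul(add(Z, SZ), add(SSZ, Z)))))))
  [16] S(S(S(S(mul(add(Z, SZ), add(SSZ, Z))))))
  [17] S(S(S(S(mul(SZ, add(SSZ, Z))))))
  [18] S(S(S(S(add(add(SSZ, Z), mul(Z, add(SSZ, Z)))))))
  [19] S(S(S(S(add(S(add(SZ, Z)), mul(Z, add(SSZ, Z)))))))
  [20] S(S(S(S(S(add(add(SZ, Z), mul(Z, add(SSZ, Z))))))))
  [21] S(S(S(S(S(add(S(add(Z, Z)), mul(Z, add(SSZ, Z))))))))
  [22] S(S(S(S(S(S(add(add(Z, Z), mul(Z, add(SSZ, Z)))))))))
  [23] S(S(S(S(S(S(add(Z, mul(Z, add(SSZ, Z)))))))))
  [24] S(S(S(S(S(S(mul(Z, add(SSZ, Z))))))))
  [25] S^6(Z)

Answer: YES — reaches normal form S^6(Z) in 25 ≤ 28 steps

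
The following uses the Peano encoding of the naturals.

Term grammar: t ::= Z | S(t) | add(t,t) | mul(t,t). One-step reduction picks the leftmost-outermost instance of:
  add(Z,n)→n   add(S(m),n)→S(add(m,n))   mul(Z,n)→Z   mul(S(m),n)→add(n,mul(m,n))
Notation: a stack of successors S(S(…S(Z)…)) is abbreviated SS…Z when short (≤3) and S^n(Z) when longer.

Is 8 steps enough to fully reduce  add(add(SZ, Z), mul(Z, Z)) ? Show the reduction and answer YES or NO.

Answer: YES — reaches normal form SZ in 5 ≤ 8 steps

Working:
  start: add(add(SZ, Z), mul(Z, Z))
  step 1: add(S(add(Z, Z)), mul(Z, Z))
  step 2: S(add(add(Z, Z), mul(Z, Z)))
  step 3: S(add(Z, mul(Z, Z)))
  step 4: S(mul(Z, Z))
  step 5: SZ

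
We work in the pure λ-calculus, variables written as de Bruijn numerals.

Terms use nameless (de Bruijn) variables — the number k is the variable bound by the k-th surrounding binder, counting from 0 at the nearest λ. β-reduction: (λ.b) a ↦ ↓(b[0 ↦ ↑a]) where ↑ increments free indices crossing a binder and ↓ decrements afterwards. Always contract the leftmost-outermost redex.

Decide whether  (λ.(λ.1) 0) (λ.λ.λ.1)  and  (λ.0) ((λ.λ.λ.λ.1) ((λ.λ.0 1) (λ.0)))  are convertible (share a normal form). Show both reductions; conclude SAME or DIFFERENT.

Term A:
  start: (λ.(λ.1) 0) (λ.λ.λ.1)
  [1] (λ.λ.λ.λ.1) (λ.λ.λ.1)
  [2] λ.λ.λ.1

Term B:
  start: (λ.0) ((λ.λ.λ.λ.1) ((λ.λ.0 1) (λ.0)))
  [1] (λ.λ.λ.λ.1) ((λ.λ.0 1) (λ.0))
  [2] λ.λ.λ.1

Answer: SAME — A ⇓ λ.λ.λ.1, B ⇓ λ.λ.λ.1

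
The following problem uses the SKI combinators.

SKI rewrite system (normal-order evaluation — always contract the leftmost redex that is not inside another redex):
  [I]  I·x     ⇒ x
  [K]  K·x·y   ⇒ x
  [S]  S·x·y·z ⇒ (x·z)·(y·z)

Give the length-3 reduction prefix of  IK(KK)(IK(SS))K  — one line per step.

  start: IK(KK)(IK(SS))K
  [1] K(KK)(IK(SS))K
  [2] KKK
  [3] K

Answer: after 3 steps: K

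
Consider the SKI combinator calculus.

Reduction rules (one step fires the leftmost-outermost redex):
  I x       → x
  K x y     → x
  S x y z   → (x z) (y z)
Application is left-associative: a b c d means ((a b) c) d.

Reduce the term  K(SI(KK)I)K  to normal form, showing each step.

Answer: normal form = K  (in 5 steps)

Reduction:
  start: K(SI(KK)I)K
  [1] SI(KK)I
  [2] II(KKI)
  [3] I(KKI)
  [4] KKI
  [5] K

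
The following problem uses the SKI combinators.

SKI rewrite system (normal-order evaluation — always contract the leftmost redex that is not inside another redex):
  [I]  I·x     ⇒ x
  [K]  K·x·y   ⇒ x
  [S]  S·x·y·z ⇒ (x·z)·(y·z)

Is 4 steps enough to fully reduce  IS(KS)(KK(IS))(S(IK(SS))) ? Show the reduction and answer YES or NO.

Answer: NO — after 4 steps the term is S(K(S(IK(SS)))), not yet normal

Reduction:
  start: IS(KS)(KK(IS))(S(IK(SS)))
  →1  S(KS)(KK(IS))(S(IK(SS)))
  →2  KS(S(IK(SS)))(KK(IS)(S(IK(SS))))
  →3  S(KK(IS)(S(IK(SS))))
  →4  S(K(S(IK(SS))))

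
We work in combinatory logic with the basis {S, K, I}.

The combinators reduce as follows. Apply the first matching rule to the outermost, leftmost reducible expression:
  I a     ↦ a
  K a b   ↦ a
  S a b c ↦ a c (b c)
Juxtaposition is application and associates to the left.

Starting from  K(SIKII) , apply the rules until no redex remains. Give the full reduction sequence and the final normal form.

Answer: normal form = KI  (in 4 steps)

Reduction:
  start: K(SIKII)
  step 1: K(II(KI)I)
  step 2: K(I(KI)I)
  step 3: K(KII)
  step 4: KI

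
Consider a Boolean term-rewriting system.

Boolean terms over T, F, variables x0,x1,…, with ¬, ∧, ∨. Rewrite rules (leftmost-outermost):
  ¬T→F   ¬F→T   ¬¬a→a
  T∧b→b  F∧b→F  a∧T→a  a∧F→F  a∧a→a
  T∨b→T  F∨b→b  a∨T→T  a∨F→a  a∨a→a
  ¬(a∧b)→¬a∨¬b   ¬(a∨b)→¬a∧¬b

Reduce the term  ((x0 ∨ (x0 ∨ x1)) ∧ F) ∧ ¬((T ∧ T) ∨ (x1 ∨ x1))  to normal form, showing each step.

Answer: normal form = F  (in 2 steps)

Working:
  start: ((x0 ∨ (x0 ∨ x1)) ∧ F) ∧ ¬((T ∧ T) ∨ (x1 ∨ x1))
  step 1: F ∧ ¬((T ∧ T) ∨ (x1 ∨ x1))
  step 2: F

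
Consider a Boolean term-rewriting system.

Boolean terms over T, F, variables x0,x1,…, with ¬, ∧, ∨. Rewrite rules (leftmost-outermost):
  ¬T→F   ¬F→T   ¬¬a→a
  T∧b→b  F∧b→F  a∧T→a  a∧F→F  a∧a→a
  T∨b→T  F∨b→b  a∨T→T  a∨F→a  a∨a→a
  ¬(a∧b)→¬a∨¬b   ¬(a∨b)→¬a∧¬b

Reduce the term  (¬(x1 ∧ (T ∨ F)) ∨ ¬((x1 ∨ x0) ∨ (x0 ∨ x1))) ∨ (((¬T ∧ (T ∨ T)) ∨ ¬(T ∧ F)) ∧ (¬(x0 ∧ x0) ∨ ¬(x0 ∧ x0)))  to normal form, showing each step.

Answer: normal form = (¬x1 ∨ ((¬x1 ∧ ¬x0) ∧ (¬x0 ∧ ¬x1))) ∨ ¬x0  (in 19 steps)

Derivation:
  start: (¬(x1 ∧ (T ∨ F)) ∨ ¬((x1 ∨ x0) ∨ (x0 ∨ x1))) ∨ (((¬T ∧ (T ∨ T)) ∨ ¬(T ∧ F)) ∧ (¬(x0 ∧ x0) ∨ ¬(x0 ∧ x0)))
  →1  ((¬x1 ∨ ¬(T ∨ F)) ∨ ¬((x1 ∨ x0) ∨ (x0 ∨ x1))) ∨ (((¬T ∧ (T ∨ T)) ∨ ¬(T ∧ F)) ∧ (¬(x0 ∧ x0) ∨ ¬(x0 ∧ x0)))
  →2  ((¬x1 ∨ (¬T ∧ ¬F)) ∨ ¬((x1 ∨ x0) ∨ (x0 ∨ x1))) ∨ (((¬T ∧ (T ∨ T)) ∨ ¬(T ∧ F)) ∧ (¬(x0 ∧ x0) ∨ ¬(x0 ∧ x0)))
  →3  ((¬x1 ∨ (F ∧ ¬F)) ∨ ¬((x1 ∨ x0) ∨ (x0 ∨ x1))) ∨ (((¬T ∧ (T ∨ T)) ∨ ¬(T ∧ F)) ∧ (¬(x0 ∧ x0) ∨ ¬(x0 ∧ x0)))
  →4  ((¬x1 ∨ F) ∨ ¬((x1 ∨ x0) ∨ (x0 ∨ x1))) ∨ (((¬T ∧ (T ∨ T)) ∨ ¬(T ∧ F)) ∧ (¬(x0 ∧ x0) ∨ ¬(x0 ∧ x0)))
  →5  (¬x1 ∨ ¬((x1 ∨ x0) ∨ (x0 ∨ x1))) ∨ (((¬T ∧ (T ∨ T)) ∨ ¬(T ∧ F)) ∧ (¬(x0 ∧ x0) ∨ ¬(x0 ∧ x0)))
  →6  (¬x1 ∨ (¬(x1 ∨ x0) ∧ ¬(x0 ∨ x1))) ∨ (((¬T ∧ (T ∨ T)) ∨ ¬(T ∧ F)) ∧ (¬(x0 ∧ x0) ∨ ¬(x0 ∧ x0)))
  →7  (¬x1 ∨ ((¬x1 ∧ ¬x0) ∧ ¬(x0 ∨ x1))) ∨ (((¬T ∧ (T ∨ T)) ∨ ¬(T ∧ F)) ∧ (¬(x0 ∧ x0) ∨ ¬(x0 ∧ x0)))
  →8  (¬x1 ∨ ((¬x1 ∧ ¬x0) ∧ (¬x0 ∧ ¬x1))) ∨ (((¬T ∧ (T ∨ T)) ∨ ¬(T ∧ F)) ∧ (¬(x0 ∧ x0) ∨ ¬(x0 ∧ x0)))
  →9  (¬x1 ∨ ((¬x1 ∧ ¬x0) ∧ (¬x0 ∧ ¬x1))) ∨ (((F ∧ (T ∨ T)) ∨ ¬(T ∧ F)) ∧ (¬(x0 ∧ x0) ∨ ¬(x0 ∧ x0)))
  →10  (¬x1 ∨ ((¬x1 ∧ ¬x0) ∧ (¬x0 ∧ ¬x1))) ∨ ((F ∨ ¬(T ∧ F)) ∧ (¬(x0 ∧ x0) ∨ ¬(x0 ∧ x0)))
  →11  (¬x1 ∨ ((¬x1 ∧ ¬x0) ∧ (¬x0 ∧ ¬x1))) ∨ (¬(T ∧ F) ∧ (¬(x0 ∧ x0) ∨ ¬(x0 ∧ x0)))
  →12  (¬x1 ∨ ((¬x1 ∧ ¬x0) ∧ (¬x0 ∧ ¬x1))) ∨ ((¬T ∨ ¬F) ∧ (¬(x0 ∧ x0) ∨ ¬(x0 ∧ x0)))
  →13  (¬x1 ∨ ((¬x1 ∧ ¬x0) ∧ (¬x0 ∧ ¬x1))) ∨ ((F ∨ ¬F) ∧ (¬(x0 ∧ x0) ∨ ¬(x0 ∧ x0)))
  →14  (¬x1 ∨ ((¬x1 ∧ ¬x0) ∧ (¬x0 ∧ ¬x1))) ∨ (¬F ∧ (¬(x0 ∧ x0) ∨ ¬(x0 ∧ x0)))
  →15  (¬x1 ∨ ((¬x1 ∧ ¬x0) ∧ (¬x0 ∧ ¬x1))) ∨ (T ∧ (¬(x0 ∧ x0) ∨ ¬(x0 ∧ x0)))
  →16  (¬x1 ∨ ((¬x1 ∧ ¬x0) ∧ (¬x0 ∧ ¬x1))) ∨ (¬(x0 ∧ x0) ∨ ¬(x0 ∧ x0))
  →17  (¬x1 ∨ ((¬x1 ∧ ¬x0) ∧ (¬x0 ∧ ¬x1))) ∨ ¬(x0 ∧ x0)
  →18  (¬x1 ∨ ((¬x1 ∧ ¬x0) ∧ (¬x0 ∧ ¬x1))) ∨ (¬x0 ∨ ¬x0)
  →19  (¬x1 ∨ ((¬x1 ∧ ¬x0) ∧ (¬x0 ∧ ¬x1))) ∨ ¬x0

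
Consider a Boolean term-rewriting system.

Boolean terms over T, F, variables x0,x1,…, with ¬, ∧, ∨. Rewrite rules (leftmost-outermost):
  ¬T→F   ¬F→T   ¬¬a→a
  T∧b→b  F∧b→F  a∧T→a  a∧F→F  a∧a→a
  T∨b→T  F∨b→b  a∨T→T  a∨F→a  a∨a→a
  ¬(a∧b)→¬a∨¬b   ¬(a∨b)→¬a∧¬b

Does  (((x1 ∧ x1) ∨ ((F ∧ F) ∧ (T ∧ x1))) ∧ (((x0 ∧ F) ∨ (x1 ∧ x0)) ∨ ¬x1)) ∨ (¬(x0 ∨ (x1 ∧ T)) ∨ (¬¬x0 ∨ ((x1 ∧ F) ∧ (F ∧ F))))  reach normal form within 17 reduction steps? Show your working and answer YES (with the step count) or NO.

  start: (((x1 ∧ x1) ∨ ((F ∧ F) ∧ (T ∧ x1))) ∧ (((x0 ∧ F) ∨ (x1 ∧ x0)) ∨ ¬x1)) ∨ (¬(x0 ∨ (x1 ∧ T)) ∨ (¬¬x0 ∨ ((x1 ∧ F) ∧ (F ∧ F))))
  →1  ((x1 ∨ ((F ∧ F) ∧ (T ∧ x1))) ∧ (((x0 ∧ F) ∨ (x1 ∧ x0)) ∨ ¬x1)) ∨ (¬(x0 ∨ (x1 ∧ T)) ∨ (¬¬x0 ∨ ((x1 ∧ F) ∧ (F ∧ F))))
  →2  ((x1 ∨ (F ∧ (T ∧ x1))) ∧ (((x0 ∧ F) ∨ (x1 ∧ x0)) ∨ ¬x1)) ∨ (¬(x0 ∨ (x1 ∧ T)) ∨ (¬¬x0 ∨ ((x1 ∧ F) ∧ (F ∧ F))))
  →3  ((x1 ∨ F) ∧ (((x0 ∧ F) ∨ (x1 ∧ x0)) ∨ ¬x1)) ∨ (¬(x0 ∨ (x1 ∧ T)) ∨ (¬¬x0 ∨ ((x1 ∧ F) ∧ (F ∧ F))))
  →4  (x1 ∧ (((x0 ∧ F) ∨ (x1 ∧ x0)) ∨ ¬x1)) ∨ (¬(x0 ∨ (x1 ∧ T)) ∨ (¬¬x0 ∨ ((x1 ∧ F) ∧ (F ∧ F))))
  →5  (x1 ∧ ((F ∨ (x1 ∧ x0)) ∨ ¬x1)) ∨ (¬(x0 ∨ (x1 ∧ T)) ∨ (¬¬x0 ∨ ((x1 ∧ F) ∧ (F ∧ F))))
  →6  (x1 ∧ ((x1 ∧ x0) ∨ ¬x1)) ∨ (¬(x0 ∨ (x1 ∧ T)) ∨ (¬¬x0 ∨ ((x1 ∧ F) ∧ (F ∧ F))))
  →7  (x1 ∧ ((x1 ∧ x0) ∨ ¬x1)) ∨ ((¬x0 ∧ ¬(x1 ∧ T)) ∨ (¬¬x0 ∨ ((x1 ∧ F) ∧ (F ∧ F))))
  →8  (x1 ∧ ((x1 ∧ x0) ∨ ¬x1)) ∨ ((¬x0 ∧ (¬x1 ∨ ¬T)) ∨ (¬¬x0 ∨ ((x1 ∧ F) ∧ (F ∧ F))))
  →9  (x1 ∧ ((x1 ∧ x0) ∨ ¬x1)) ∨ ((¬x0 ∧ (¬x1 ∨ F)) ∨ (¬¬x0 ∨ ((x1 ∧ F) ∧ (F ∧ F))))
  →10  (x1 ∧ ((x1 ∧ x0) ∨ ¬x1)) ∨ ((¬x0 ∧ ¬x1) ∨ (¬¬x0 ∨ ((x1 ∧ F) ∧ (F ∧ F))))
  →11  (x1 ∧ ((x1 ∧ x0) ∨ ¬x1)) ∨ ((¬x0 ∧ ¬x1) ∨ (x0 ∨ ((x1 ∧ F) ∧ (F ∧ F))))
  →12  (x1 ∧ ((x1 ∧ x0) ∨ ¬x1)) ∨ ((¬x0 ∧ ¬x1) ∨ (x0 ∨ (F ∧ (F ∧ F))))
  →13  (x1 ∧ ((x1 ∧ x0) ∨ ¬x1)) ∨ ((¬x0 ∧ ¬x1) ∨ (x0 ∨ F))
  →14  (x1 ∧ ((x1 ∧ x0) ∨ ¬x1)) ∨ ((¬x0 ∧ ¬x1) ∨ x0)

Answer: YES — reaches normal form (x1 ∧ ((x1 ∧ x0) ∨ ¬x1)) ∨ ((¬x0 ∧ ¬x1) ∨ x0) in 14 ≤ 17 steps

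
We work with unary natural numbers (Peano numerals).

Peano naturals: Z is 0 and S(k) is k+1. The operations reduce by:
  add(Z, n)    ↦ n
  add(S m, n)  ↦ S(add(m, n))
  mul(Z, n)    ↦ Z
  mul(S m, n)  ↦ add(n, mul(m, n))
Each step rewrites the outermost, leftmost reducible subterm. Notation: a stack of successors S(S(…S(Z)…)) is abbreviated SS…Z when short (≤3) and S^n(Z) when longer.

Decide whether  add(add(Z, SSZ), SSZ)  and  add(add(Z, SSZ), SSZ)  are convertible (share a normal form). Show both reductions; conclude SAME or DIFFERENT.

Answer: SAME — A ⇓ S^4(Z), B ⇓ S^4(Z)

Derivation:
Term A:
  start: add(add(Z, SSZ), SSZ)
  [1] add(SSZ, SSZ)
  [2] S(add(SZ, SSZ))
  [3] S(S(add(Z, SSZ)))
  [4] S^4(Z)

Term B:
  start: add(add(Z, SSZ), SSZ)
  [1] add(SSZ, SSZ)
  [2] S(add(SZ, SSZ))
  [3] S(S(add(Z, SSZ)))
  [4] S^4(Z)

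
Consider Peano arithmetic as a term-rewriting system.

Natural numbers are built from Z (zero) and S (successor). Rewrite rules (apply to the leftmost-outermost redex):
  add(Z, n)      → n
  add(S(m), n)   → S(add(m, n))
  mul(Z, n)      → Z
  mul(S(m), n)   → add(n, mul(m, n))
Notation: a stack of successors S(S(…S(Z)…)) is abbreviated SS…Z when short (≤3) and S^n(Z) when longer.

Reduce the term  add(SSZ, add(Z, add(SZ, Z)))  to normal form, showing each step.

  start: add(SSZ, add(Z, add(SZ, Z)))
  step 1: S(add(SZ, add(Z, add(SZ, Z))))
  step 2: S(S(add(Z, add(Z, add(SZ, Z)))))
  step 3: S(S(add(Z, add(SZ, Z))))
  step 4: S(S(add(SZ, Z)))
  step 5: S(S(S(add(Z, Z))))
  step 6: SSSZ

Answer: normal form = SSSZ  (in 6 steps)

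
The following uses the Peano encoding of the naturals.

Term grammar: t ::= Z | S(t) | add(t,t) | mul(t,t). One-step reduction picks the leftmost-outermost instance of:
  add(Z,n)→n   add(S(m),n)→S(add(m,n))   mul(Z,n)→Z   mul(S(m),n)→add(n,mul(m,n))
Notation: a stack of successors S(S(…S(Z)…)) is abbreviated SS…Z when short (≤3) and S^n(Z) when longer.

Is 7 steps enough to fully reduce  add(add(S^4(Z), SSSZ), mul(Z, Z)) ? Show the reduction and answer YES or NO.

  start: add(add(S^4(Z), SSSZ), mul(Z, Z))
  step 1: add(S(add(SSSZ, SSSZ)), mul(Z, Z))
  step 2: S(add(add(SSSZ, SSSZ), mul(Z, Z)))
  step 3: S(add(S(add(SSZ, SSSZ)), mul(Z, Z)))
  step 4: S(S(add(add(SSZ, SSSZ), mul(Z, Z))))
  step 5: S(S(add(S(add(SZ, SSSZ)), mul(Z, Z))))
  step 6: S(S(S(add(add(SZ, SSSZ), mul(Z, Z)))))
  step 7: S(S(S(add(S(add(Z, SSSZ)), mul(Z, Z)))))

Answer: NO — after 7 steps the term is S(S(S(add(S(add(Z, SSSZ)), mul(Z, Z))))), not yet normal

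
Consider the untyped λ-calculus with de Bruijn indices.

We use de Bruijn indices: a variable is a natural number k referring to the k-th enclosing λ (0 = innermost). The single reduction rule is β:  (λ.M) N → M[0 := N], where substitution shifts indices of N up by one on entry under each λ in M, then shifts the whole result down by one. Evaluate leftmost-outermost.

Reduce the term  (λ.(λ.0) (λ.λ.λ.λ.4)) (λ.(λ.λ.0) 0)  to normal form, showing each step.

Answer: normal form = λ.λ.λ.λ.λ.λ.0  (in 3 steps)

Working:
  start: (λ.(λ.0) (λ.λ.λ.λ.4)) (λ.(λ.λ.0) 0)
  →1  (λ.0) (λ.λ.λ.λ.λ.(λ.λ.0) 0)
  →2  λ.λ.λ.λ.λ.(λ.λ.0) 0
  →3  λ.λ.λ.λ.λ.λ.0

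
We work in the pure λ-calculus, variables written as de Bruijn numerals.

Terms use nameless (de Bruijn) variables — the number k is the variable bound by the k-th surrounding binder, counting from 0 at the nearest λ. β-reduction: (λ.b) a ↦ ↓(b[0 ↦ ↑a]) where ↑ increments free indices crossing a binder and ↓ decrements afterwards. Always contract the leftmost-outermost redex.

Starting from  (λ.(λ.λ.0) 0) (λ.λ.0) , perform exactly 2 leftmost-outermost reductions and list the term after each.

  start: (λ.(λ.λ.0) 0) (λ.λ.0)
  →1  (λ.λ.0) (λ.λ.0)
  →2  λ.0

Answer: after 2 steps: λ.0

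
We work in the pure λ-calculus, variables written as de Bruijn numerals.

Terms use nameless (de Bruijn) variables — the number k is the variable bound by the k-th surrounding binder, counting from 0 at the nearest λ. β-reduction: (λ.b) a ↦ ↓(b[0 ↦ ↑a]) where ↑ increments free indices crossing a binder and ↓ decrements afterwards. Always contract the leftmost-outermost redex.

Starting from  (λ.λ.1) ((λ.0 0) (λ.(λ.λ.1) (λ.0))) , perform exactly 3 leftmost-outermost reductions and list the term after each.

Answer: after 3 steps: λ.(λ.λ.1) (λ.0)

Reduction:
  start: (λ.λ.1) ((λ.0 0) (λ.(λ.λ.1) (λ.0)))
  [1] λ.(λ.0 0) (λ.(λ.λ.1) (λ.0))
  [2] λ.(λ.(λ.λ.1) (λ.0)) (λ.(λ.λ.1) (λ.0))
  [3] λ.(λ.λ.1) (λ.0)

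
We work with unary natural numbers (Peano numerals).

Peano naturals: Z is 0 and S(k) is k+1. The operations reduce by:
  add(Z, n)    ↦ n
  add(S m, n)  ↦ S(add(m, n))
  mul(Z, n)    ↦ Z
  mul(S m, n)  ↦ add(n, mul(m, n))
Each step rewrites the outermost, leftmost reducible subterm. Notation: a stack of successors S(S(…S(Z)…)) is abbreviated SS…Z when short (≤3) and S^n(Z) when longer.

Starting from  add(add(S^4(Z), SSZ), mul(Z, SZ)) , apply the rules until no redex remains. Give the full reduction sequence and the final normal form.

Answer: normal form = S^6(Z)  (in 13 steps)

Reduction:
  start: add(add(S^4(Z), SSZ), mul(Z, SZ))
  →1  add(S(add(SSSZ, SSZ)), mul(Z, SZ))
  →2  S(add(add(SSSZ, SSZ), mul(Z, SZ)))
  →3  S(add(S(add(SSZ, SSZ)), mul(Z, SZ)))
  →4  S(S(add(add(SSZ, SSZ), mul(Z, SZ))))
  →5  S(S(add(S(add(SZ, SSZ)), mul(Z, SZ))))
  →6  S(S(S(add(add(SZ, SSZ), mul(Z, SZ)))))
  →7  S(S(S(add(S(add(Z, SSZ)), mul(Z, SZ)))))
  →8  S(S(S(S(add(add(Z, SSZ), mul(Z, SZ))))))
  →9  S(S(S(S(add(SSZ, mul(Z, SZ))))))
  →10  S(S(S(S(S(add(SZ, mul(Z, SZ)))))))
  →11  S(S(S(S(S(S(add(Z, mul(Z, SZ))))))))
  →12  S(S(S(S(S(S(mul(Z, SZ)))))))
  →13  S^6(Z)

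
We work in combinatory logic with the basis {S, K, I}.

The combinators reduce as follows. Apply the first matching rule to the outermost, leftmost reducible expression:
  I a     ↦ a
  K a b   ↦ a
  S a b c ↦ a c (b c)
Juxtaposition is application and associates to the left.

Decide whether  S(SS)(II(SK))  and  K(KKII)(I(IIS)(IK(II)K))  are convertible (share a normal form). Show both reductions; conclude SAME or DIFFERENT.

Answer: DIFFERENT — A ⇓ S(SS)(SK), B ⇓ KI

Reduction:
Term A:
  start: S(SS)(II(SK))
  [1] S(SS)(I(SK))
  [2] S(SS)(SK)

Term B:
  start: K(KKII)(I(IIS)(IK(II)K))
  [1] KKII
  [2] KI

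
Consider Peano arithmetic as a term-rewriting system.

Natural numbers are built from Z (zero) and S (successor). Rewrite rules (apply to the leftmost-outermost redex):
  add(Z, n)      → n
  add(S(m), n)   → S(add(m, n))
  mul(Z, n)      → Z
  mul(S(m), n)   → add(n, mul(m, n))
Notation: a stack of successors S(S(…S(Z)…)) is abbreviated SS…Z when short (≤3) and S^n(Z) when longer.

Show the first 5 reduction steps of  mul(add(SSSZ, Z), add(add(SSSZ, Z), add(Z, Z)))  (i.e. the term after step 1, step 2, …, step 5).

Answer: after 5 steps: S(add(add(add(SSZ, Z), add(Z, Z)), mul(add(SSZ, Z), add(add(SSSZ, Z), add(Z, Z)))))

Working:
  start: mul(add(SSSZ, Z), add(add(SSSZ, Z), add(Z, Z)))
  →1  mul(S(add(SSZ, Z)), add(add(SSSZ, Z), add(Z, Z)))
  →2  add(add(add(SSSZ, Z), add(Z, Z)), mul(add(SSZ, Z), add(add(SSSZ, Z), add(Z, Z))))
  →3  add(add(S(add(SSZ, Z)), add(Z, Z)), mul(add(SSZ, Z), add(add(SSSZ, Z), add(Z, Z))))
  →4  add(S(add(add(SSZ, Z), add(Z, Z))), mul(add(SSZ, Z), add(add(SSSZ, Z), add(Z, Z))))
  →5  S(add(add(add(SSZ, Z), add(Z, Z)), mul(add(SSZ, Z), add(add(SSSZ, Z), add(Z, Z)))))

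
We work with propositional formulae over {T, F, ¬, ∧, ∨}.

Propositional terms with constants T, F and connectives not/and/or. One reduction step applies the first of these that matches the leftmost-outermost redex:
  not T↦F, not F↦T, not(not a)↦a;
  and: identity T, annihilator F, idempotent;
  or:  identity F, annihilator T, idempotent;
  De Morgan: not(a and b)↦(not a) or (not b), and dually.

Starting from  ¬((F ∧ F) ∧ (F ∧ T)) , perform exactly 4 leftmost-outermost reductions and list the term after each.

Answer: after 4 steps: T ∨ ¬(F ∧ T)

Derivation:
  start: ¬((F ∧ F) ∧ (F ∧ T))
  →1  ¬(F ∧ F) ∨ ¬(F ∧ T)
  →2  (¬F ∨ ¬F) ∨ ¬(F ∧ T)
  →3  ¬F ∨ ¬(F ∧ T)
  →4  T ∨ ¬(F ∧ T)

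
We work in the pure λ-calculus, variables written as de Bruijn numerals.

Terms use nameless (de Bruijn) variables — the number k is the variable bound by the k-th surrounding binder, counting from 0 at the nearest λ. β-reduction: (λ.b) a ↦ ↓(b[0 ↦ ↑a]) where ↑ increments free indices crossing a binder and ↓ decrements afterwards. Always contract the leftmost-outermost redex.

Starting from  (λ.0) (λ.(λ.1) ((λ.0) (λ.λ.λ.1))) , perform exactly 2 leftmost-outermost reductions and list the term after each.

  start: (λ.0) (λ.(λ.1) ((λ.0) (λ.λ.λ.1)))
  step 1: λ.(λ.1) ((λ.0) (λ.λ.λ.1))
  step 2: λ.0

Answer: after 2 steps: λ.0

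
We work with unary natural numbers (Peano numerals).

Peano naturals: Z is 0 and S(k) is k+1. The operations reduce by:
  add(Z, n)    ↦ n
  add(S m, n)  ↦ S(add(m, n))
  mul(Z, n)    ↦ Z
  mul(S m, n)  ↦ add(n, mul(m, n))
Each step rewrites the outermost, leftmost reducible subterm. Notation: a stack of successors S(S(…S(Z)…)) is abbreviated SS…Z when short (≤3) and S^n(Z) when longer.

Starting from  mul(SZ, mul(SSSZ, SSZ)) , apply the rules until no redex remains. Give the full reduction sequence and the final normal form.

Answer: normal form = S^6(Z)  (in 22 steps)

Reduction:
  start: mul(SZ, mul(SSSZ, SSZ))
  [1] add(mul(SSSZ, SSZ), mul(Z, mul(SSSZ, SSZ)))
  [2] add(add(SSZ, mul(SSZ, SSZ)), mul(Z, mul(SSSZ, SSZ)))
  [3] add(S(add(SZ, mul(SSZ, SSZ))), mul(Z, mul(SSSZ, SSZ)))
  [4] S(add(add(SZ, mul(SSZ, SSZ)), mul(Z, mul(SSSZ, SSZ))))
  [5] S(add(S(add(Z, mul(SSZ, SSZ))), mul(Z, mul(SSSZ, SSZ))))
  [6] S(S(add(add(Z, mul(SSZ, SSZ)), mul(Z, mul(SSSZ, SSZ)))))
  [7] S(S(add(mul(SSZ, SSZ), mul(Z, mul(SSSZ, SSZ)))))
  [8] S(S(add(add(SSZ, mul(SZ, SSZ)), mul(Z, mul(SSSZ, SSZ)))))
  [9] S(S(add(S(add(SZ, mul(SZ, SSZ))), mul(Z, mul(SSSZ, SSZ)))))
  [10] S(S(S(add(add(SZ, mul(SZ, SSZ)), mul(Z, mul(SSSZ, SSZ))))))
  [11] S(S(S(add(S(add(Z, mul(SZ, SSZ))), mul(Z, mul(SSSZ, SSZ))))))
  [12] S(S(S(S(add(add(Z, mul(SZ, SSZ)), mul(Z, mul(SSSZ, SSZ)))))))
  [13] S(S(S(S(add(mul(SZ, SSZ), mul(Z, mul(SSSZ, SSZ)))))))
  [14] S(S(S(S(add(add(SSZ, mul(Z, SSZ)), mul(Z, mul(SSSZ, SSZ)))))))
  [15] S(S(S(S(add(S(add(SZ, mul(Z, SSZ))), mul(Z, mul(SSSZ, SSZ)))))))
  [16] S(S(S(S(S(add(add(SZ, mul(Z, SSZ)), mul(Z, mul(SSSZ, SSZ))))))))
  [17] S(S(S(S(S(add(S(add(Z, mul(Z, SSZ))), mul(Z, mul(SSSZ, SSZ))))))))
  [18] S(S(S(S(S(S(add(add(Z, mul(Z, SSZ)), mul(Z, mul(SSSZ, SSZ)))))))))
  [19] S(S(S(S(S(S(add(mul(Z, SSZ), mul(Z, mul(SSSZ, SSZ)))))))))
  [20] S(S(S(S(S(S(add(Z, mul(Z, mul(SSSZ, SSZ)))))))))
  [21] S(S(S(S(S(S(mul(Z, mul(SSSZ, SSZ))))))))
  [22] S^6(Z)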